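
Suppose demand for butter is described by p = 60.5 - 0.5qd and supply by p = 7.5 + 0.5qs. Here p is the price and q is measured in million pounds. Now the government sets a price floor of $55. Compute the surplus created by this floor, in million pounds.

Rearranging demand gives qd = 121 - 2p; rearranging supply gives qs = 2p - 15. In a free market, 121 - 2p = 2p - 15 gives the equilibrium p* = 34, q* = 53.
Since 55 > 34, the floor is binding.
At p = 55: qd = 121 - 2·55 = 11 and qs = 2·55 - 15 = 95.
Surplus = qs - qd = 95 - 11 = 84.

84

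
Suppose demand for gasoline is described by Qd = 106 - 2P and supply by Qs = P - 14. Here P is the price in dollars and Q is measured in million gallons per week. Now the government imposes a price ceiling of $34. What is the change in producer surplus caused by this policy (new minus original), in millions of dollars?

-138

Setting quantity demanded equal to quantity supplied, 106 - 2P = P - 14, gives P* = 40 and Q* = 26.
Since 34 < 40, the ceiling is binding.
At P = 34: Qd = 106 - 2·34 = 38 and Qs = 34 - 14 = 20.
Producer surplus without the control is ½ · (40 - 14) · 26 = 338.
With the ceiling, producers sell 20 units at 34, so PS = ½ · (34 - 14) · 20 = 200.
Change in producer surplus = 200 - 338 = -138.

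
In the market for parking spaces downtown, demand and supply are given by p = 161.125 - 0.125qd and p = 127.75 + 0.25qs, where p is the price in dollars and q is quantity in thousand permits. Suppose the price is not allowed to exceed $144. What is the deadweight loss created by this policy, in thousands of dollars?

108

Rearranging demand gives qd = 1289 - 8p; rearranging supply gives qs = 4p - 511. In a free market, 1289 - 8p = 4p - 511 gives the equilibrium p* = 150, q* = 89.
The ceiling of 144 is below the equilibrium price 150, so it binds.
At p = 144: qd = 1289 - 8·144 = 137 and qs = 4·144 - 511 = 65.
Quantity traded falls to 65. At q = 65 the demand price is (1289 - 65)/8 = 153 and the supply price is (511 + 65)/4 = 144.
Deadweight loss = ½ · (153 - 144) · (89 - 65) = ½ · 9 · 24 = 108.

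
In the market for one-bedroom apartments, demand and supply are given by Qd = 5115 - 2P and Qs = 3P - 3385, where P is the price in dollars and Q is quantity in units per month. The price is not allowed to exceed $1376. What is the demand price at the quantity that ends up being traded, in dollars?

In a free market, 5115 - 2P = 3P - 3385 gives the equilibrium P* = 1700, Q* = 1715.
Because the ceiling (1376) lies below the market-clearing price, it is binding.
At P = 1376: Qd = 5115 - 2·1376 = 2363 and Qs = 3·1376 - 3385 = 743.
Only 743 units reach the market. On the demand curve, the marginal buyer's willingness to pay at Q = 743 is (5115 - 743)/2 = 2186.

2186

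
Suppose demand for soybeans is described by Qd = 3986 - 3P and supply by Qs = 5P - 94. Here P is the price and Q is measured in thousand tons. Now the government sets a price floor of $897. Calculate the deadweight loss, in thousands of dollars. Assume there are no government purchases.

Setting quantity demanded equal to quantity supplied, 3986 - 3P = 5P - 94, gives P* = 510 and Q* = 2456.
Since 897 > 510, the floor is binding.
At P = 897: Qd = 3986 - 3·897 = 1295 and Qs = 5·897 - 94 = 4391.
Quantity traded falls to 1295. At Q = 1295 the demand price is (3986 - 1295)/3 = 897 and the supply price is (94 + 1295)/5 = 277.8.
Deadweight loss = ½ · (897 - 277.8) · (2456 - 1295) = ½ · 619.2 · 1161 = 359445.6.

359445.6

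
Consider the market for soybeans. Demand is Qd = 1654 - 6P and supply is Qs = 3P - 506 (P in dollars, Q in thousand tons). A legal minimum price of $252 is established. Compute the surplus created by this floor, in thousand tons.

Setting quantity demanded equal to quantity supplied, 1654 - 6P = 3P - 506, gives P* = 240 and Q* = 214.
Because the floor (252) lies above the market-clearing price, it is binding.
At P = 252: Qd = 1654 - 6·252 = 142 and Qs = 3·252 - 506 = 250.
Surplus = Qs - Qd = 250 - 142 = 108.

108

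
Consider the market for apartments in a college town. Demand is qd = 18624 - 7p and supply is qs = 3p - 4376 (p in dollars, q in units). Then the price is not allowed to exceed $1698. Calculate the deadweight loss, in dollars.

776580

Equilibrium: 18624 - 7p = 3p - 4376, so 23000 = 10p and p* = 2300, q* = 2524.
The ceiling of 1698 is below the equilibrium price 2300, so it binds.
At p = 1698: qd = 18624 - 7·1698 = 6738 and qs = 3·1698 - 4376 = 718.
Quantity traded falls to 718. At q = 718 the demand price is (18624 - 718)/7 = 2558 and the supply price is (4376 + 718)/3 = 1698.
Deadweight loss = ½ · (2558 - 1698) · (2524 - 718) = ½ · 860 · 1806 = 776580.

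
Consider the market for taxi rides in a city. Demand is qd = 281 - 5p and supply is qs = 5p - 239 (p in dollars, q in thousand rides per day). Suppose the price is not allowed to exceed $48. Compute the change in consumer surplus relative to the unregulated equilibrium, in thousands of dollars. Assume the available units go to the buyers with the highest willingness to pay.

-36

Without the control the market clears where 281 - 5p = 5p - 239, i.e. p* = 52 and q* = 21.
Since 48 < 52, the ceiling is binding.
At p = 48: qd = 281 - 5·48 = 41 and qs = 5·48 - 239 = 1.
Consumer surplus without the control is ½ · (56.2 - 52) · 21 = 44.1.
With the ceiling, 1 units are sold at 48 (assume they go to the highest-value buyers). The demand price at q = 1 is 56, so CS = ½ · [(56.2 - 48) + (56 - 48)] · 1 = 8.1.
Change in consumer surplus = 8.1 - 44.1 = -36.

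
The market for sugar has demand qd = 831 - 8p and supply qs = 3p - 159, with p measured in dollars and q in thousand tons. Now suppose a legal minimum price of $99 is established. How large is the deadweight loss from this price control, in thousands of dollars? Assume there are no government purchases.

1188

Setting quantity demanded equal to quantity supplied, 831 - 8p = 3p - 159, gives p* = 90 and q* = 111.
Since 99 > 90, the floor is binding.
At p = 99: qd = 831 - 8·99 = 39 and qs = 3·99 - 159 = 138.
Quantity traded falls to 39. At q = 39 the demand price is (831 - 39)/8 = 99 and the supply price is (159 + 39)/3 = 66.
Deadweight loss = ½ · (99 - 66) · (111 - 39) = ½ · 33 · 72 = 1188.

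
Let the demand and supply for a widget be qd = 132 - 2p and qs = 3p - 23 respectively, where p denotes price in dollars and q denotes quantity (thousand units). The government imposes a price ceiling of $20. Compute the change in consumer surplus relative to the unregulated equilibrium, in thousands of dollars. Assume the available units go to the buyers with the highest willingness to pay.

134.75

In a free market, 132 - 2p = 3p - 23 gives the equilibrium p* = 31, q* = 70.
The ceiling of 20 is below the equilibrium price 31, so it binds.
At p = 20: qd = 132 - 2·20 = 92 and qs = 3·20 - 23 = 37.
Consumer surplus without the control is ½ · (66 - 31) · 70 = 1225.
With the ceiling, 37 units are sold at 20 (assume they go to the highest-value buyers). The demand price at q = 37 is 47.5, so CS = ½ · [(66 - 20) + (47.5 - 20)] · 37 = 1359.75.
Change in consumer surplus = 1359.75 - 1225 = 134.75.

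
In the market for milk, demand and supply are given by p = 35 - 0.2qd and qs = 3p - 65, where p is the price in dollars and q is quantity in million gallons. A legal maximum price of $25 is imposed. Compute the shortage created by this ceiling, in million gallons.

Rearranging demand gives qd = 175 - 5p. Without the control the market clears where 175 - 5p = 3p - 65, i.e. p* = 30 and q* = 25.
Because the ceiling (25) lies below the market-clearing price, it is binding.
At p = 25: qd = 175 - 5·25 = 50 and qs = 3·25 - 65 = 10.
Shortage = qd - qs = 50 - 10 = 40.

40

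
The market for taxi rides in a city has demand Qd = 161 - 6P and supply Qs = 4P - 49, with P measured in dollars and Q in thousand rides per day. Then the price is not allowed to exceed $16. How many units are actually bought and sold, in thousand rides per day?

15

In a free market, 161 - 6P = 4P - 49 gives the equilibrium P* = 21, Q* = 35.
Because the ceiling (16) lies below the market-clearing price, it is binding.
At P = 16: Qd = 161 - 6·16 = 65 and Qs = 4·16 - 49 = 15.
The quantity actually transacted is the short side, supply: 15.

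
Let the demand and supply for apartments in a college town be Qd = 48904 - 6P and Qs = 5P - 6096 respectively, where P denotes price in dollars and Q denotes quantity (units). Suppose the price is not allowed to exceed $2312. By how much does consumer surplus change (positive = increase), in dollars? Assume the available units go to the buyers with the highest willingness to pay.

-365568

In a free market, 48904 - 6P = 5P - 6096 gives the equilibrium P* = 5000, Q* = 18904.
Because the ceiling (2312) lies below the market-clearing price, it is binding.
At P = 2312: Qd = 48904 - 6·2312 = 35032 and Qs = 5·2312 - 6096 = 5464.
Consumer surplus without the control is ½ · (24452/3 - 5000) · 18904 = 89340304/3.
With the ceiling, 5464 units are sold at 2312 (assume they go to the highest-value buyers). The demand price at Q = 5464 is 7240, so CS = ½ · [(24452/3 - 2312) + (7240 - 2312)] · 5464 = 88243600/3.
Change in consumer surplus = 88243600/3 - 89340304/3 = -365568.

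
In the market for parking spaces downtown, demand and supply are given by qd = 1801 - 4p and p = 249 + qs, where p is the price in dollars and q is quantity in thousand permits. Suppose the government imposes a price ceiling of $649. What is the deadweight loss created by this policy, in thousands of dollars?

Rearranging supply gives qs = p - 249. Setting quantity demanded equal to quantity supplied, 1801 - 4p = p - 249, gives p* = 410 and q* = 161.
The ceiling of 649 is above the equilibrium price 410, so it is not binding; the market clears at p* = 410, q* = 161.
Since the control does not bind, no trades are prevented and deadweight loss is zero.

0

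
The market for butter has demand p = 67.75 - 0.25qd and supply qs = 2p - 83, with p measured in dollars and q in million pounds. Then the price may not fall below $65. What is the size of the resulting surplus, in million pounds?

Rearranging demand gives qd = 271 - 4p. Equilibrium: 271 - 4p = 2p - 83, so 354 = 6p and p* = 59, q* = 35.
Because the floor (65) lies above the market-clearing price, it is binding.
At p = 65: qd = 271 - 4·65 = 11 and qs = 2·65 - 83 = 47.
Surplus = qs - qd = 47 - 11 = 36.

36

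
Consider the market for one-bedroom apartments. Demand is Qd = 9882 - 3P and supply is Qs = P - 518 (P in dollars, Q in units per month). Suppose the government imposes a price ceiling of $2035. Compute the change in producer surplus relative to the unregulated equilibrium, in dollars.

In a free market, 9882 - 3P = P - 518 gives the equilibrium P* = 2600, Q* = 2082.
Because the ceiling (2035) lies below the market-clearing price, it is binding.
At P = 2035: Qd = 9882 - 3·2035 = 3777 and Qs = 2035 - 518 = 1517.
Producer surplus without the control is ½ · (2600 - 518) · 2082 = 2167362.
With the ceiling, producers sell 1517 units at 2035, so PS = ½ · (2035 - 518) · 1517 = 1150644.5.
Change in producer surplus = 1150644.5 - 2167362 = -1016717.5.

-1016717.5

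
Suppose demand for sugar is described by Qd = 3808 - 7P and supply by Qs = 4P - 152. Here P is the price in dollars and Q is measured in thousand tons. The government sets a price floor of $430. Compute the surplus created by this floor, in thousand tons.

770

Equilibrium: 3808 - 7P = 4P - 152, so 3960 = 11P and P* = 360, Q* = 1288.
Because the floor (430) lies above the market-clearing price, it is binding.
At P = 430: Qd = 3808 - 7·430 = 798 and Qs = 4·430 - 152 = 1568.
Surplus = Qs - Qd = 1568 - 798 = 770.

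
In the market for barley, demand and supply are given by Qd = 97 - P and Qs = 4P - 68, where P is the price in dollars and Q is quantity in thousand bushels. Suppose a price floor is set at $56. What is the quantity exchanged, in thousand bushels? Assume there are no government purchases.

41

Setting quantity demanded equal to quantity supplied, 97 - P = 4P - 68, gives P* = 33 and Q* = 64.
Because the floor (56) lies above the market-clearing price, it is binding.
At P = 56: Qd = 97 - 56 = 41 and Qs = 4·56 - 68 = 156.
The quantity actually transacted is the short side, demand: 41.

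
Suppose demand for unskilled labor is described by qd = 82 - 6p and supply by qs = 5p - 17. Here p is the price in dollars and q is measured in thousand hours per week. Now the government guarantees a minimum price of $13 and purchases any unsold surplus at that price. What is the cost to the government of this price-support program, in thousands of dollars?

Setting quantity demanded equal to quantity supplied, 82 - 6p = 5p - 17, gives p* = 9 and q* = 28.
Since 13 > 9, the floor is binding.
At p = 13: qd = 82 - 6·13 = 4 and qs = 5·13 - 17 = 48.
Surplus = qs - qd = 44.
Government expenditure = surplus × support price = 44 × 13 = 572.

572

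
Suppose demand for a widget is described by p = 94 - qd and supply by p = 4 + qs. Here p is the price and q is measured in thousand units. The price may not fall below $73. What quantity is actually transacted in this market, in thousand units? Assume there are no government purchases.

Rearranging demand gives qd = 94 - p; rearranging supply gives qs = p - 4. In a free market, 94 - p = p - 4 gives the equilibrium p* = 49, q* = 45.
The floor of 73 is above the equilibrium price 49, so it binds.
At p = 73: qd = 94 - 73 = 21 and qs = 73 - 4 = 69.
The quantity actually transacted is the short side, demand: 21.

21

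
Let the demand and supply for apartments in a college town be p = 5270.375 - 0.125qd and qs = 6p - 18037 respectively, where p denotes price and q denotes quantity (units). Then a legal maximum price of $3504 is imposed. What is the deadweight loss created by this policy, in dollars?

Rearranging demand gives qd = 42163 - 8p. Equilibrium: 42163 - 8p = 6p - 18037, so 60200 = 14p and p* = 4300, q* = 7763.
Since 3504 < 4300, the ceiling is binding.
At p = 3504: qd = 42163 - 8·3504 = 14131 and qs = 6·3504 - 18037 = 2987.
Quantity traded falls to 2987. At q = 2987 the demand price is (42163 - 2987)/8 = 4897 and the supply price is (18037 + 2987)/6 = 3504.
Deadweight loss = ½ · (4897 - 3504) · (7763 - 2987) = ½ · 1393 · 4776 = 3326484.

3326484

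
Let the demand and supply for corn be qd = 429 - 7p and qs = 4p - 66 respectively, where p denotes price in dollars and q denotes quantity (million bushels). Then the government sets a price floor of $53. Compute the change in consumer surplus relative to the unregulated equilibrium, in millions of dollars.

-688

In a free market, 429 - 7p = 4p - 66 gives the equilibrium p* = 45, q* = 114.
The floor of 53 is above the equilibrium price 45, so it binds.
At p = 53: qd = 429 - 7·53 = 58 and qs = 4·53 - 66 = 146.
Consumer surplus without the control is ½ · (429/7 - 45) · 114 = 6498/7.
With the floor, consumers buy 58 units at 53, so CS = ½ · (429/7 - 53) · 58 = 1682/7.
Change in consumer surplus = 1682/7 - 6498/7 = -688.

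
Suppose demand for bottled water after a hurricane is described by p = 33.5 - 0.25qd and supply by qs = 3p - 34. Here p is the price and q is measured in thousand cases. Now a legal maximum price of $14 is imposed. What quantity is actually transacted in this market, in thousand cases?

8

Rearranging demand gives qd = 134 - 4p. Setting quantity demanded equal to quantity supplied, 134 - 4p = 3p - 34, gives p* = 24 and q* = 38.
The ceiling of 14 is below the equilibrium price 24, so it binds.
At p = 14: qd = 134 - 4·14 = 78 and qs = 3·14 - 34 = 8.
The quantity actually transacted is the short side, supply: 8.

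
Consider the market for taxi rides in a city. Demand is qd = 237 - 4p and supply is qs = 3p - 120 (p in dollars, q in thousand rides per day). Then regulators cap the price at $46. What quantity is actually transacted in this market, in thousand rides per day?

In a free market, 237 - 4p = 3p - 120 gives the equilibrium p* = 51, q* = 33.
Since 46 < 51, the ceiling is binding.
At p = 46: qd = 237 - 4·46 = 53 and qs = 3·46 - 120 = 18.
The quantity actually transacted is the short side, supply: 18.

18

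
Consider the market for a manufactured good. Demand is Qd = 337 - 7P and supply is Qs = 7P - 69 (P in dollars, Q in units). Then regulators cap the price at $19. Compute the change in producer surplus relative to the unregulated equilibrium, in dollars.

-990

Without the control the market clears where 337 - 7P = 7P - 69, i.e. P* = 29 and Q* = 134.
Because the ceiling (19) lies below the market-clearing price, it is binding.
At P = 19: Qd = 337 - 7·19 = 204 and Qs = 7·19 - 69 = 64.
Producer surplus without the control is ½ · (29 - 69/7) · 134 = 8978/7.
With the ceiling, producers sell 64 units at 19, so PS = ½ · (19 - 69/7) · 64 = 2048/7.
Change in producer surplus = 2048/7 - 8978/7 = -990.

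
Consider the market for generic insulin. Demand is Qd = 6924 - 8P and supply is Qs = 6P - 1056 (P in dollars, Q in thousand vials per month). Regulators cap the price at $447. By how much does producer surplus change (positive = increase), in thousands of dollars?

Equilibrium: 6924 - 8P = 6P - 1056, so 7980 = 14P and P* = 570, Q* = 2364.
Since 447 < 570, the ceiling is binding.
At P = 447: Qd = 6924 - 8·447 = 3348 and Qs = 6·447 - 1056 = 1626.
Producer surplus without the control is ½ · (570 - 176) · 2364 = 465708.
With the ceiling, producers sell 1626 units at 447, so PS = ½ · (447 - 176) · 1626 = 220323.
Change in producer surplus = 220323 - 465708 = -245385.

-245385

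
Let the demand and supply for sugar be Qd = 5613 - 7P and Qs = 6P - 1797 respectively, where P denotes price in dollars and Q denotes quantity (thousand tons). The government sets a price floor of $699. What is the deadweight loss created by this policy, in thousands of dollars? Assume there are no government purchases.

Equilibrium: 5613 - 7P = 6P - 1797, so 7410 = 13P and P* = 570, Q* = 1623.
The floor of 699 is above the equilibrium price 570, so it binds.
At P = 699: Qd = 5613 - 7·699 = 720 and Qs = 6·699 - 1797 = 2397.
Quantity traded falls to 720. At Q = 720 the demand price is (5613 - 720)/7 = 699 and the supply price is (1797 + 720)/6 = 419.5.
Deadweight loss = ½ · (699 - 419.5) · (1623 - 720) = ½ · 279.5 · 903 = 126194.25.

126194.25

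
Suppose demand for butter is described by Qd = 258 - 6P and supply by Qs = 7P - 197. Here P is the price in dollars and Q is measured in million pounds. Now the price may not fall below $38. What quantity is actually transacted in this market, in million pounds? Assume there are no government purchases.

Setting quantity demanded equal to quantity supplied, 258 - 6P = 7P - 197, gives P* = 35 and Q* = 48.
The floor of 38 is above the equilibrium price 35, so it binds.
At P = 38: Qd = 258 - 6·38 = 30 and Qs = 7·38 - 197 = 69.
The quantity actually transacted is the short side, demand: 30.

30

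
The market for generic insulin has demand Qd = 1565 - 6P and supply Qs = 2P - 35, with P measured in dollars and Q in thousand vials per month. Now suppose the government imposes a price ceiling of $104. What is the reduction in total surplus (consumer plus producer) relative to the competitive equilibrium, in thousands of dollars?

Setting quantity demanded equal to quantity supplied, 1565 - 6P = 2P - 35, gives P* = 200 and Q* = 365.
Since 104 < 200, the ceiling is binding.
At P = 104: Qd = 1565 - 6·104 = 941 and Qs = 2·104 - 35 = 173.
Quantity traded falls to 173. At Q = 173 the demand price is (1565 - 173)/6 = 232 and the supply price is (35 + 173)/2 = 104.
Deadweight loss = ½ · (232 - 104) · (365 - 173) = ½ · 128 · 192 = 12288.

12288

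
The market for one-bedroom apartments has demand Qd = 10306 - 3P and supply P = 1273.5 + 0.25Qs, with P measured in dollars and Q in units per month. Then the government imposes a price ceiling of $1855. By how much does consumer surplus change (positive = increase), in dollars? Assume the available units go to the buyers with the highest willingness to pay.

Rearranging supply gives Qs = 4P - 5094. Equilibrium: 10306 - 3P = 4P - 5094, so 15400 = 7P and P* = 2200, Q* = 3706.
Since 1855 < 2200, the ceiling is binding.
At P = 1855: Qd = 10306 - 3·1855 = 4741 and Qs = 4·1855 - 5094 = 2326.
Consumer surplus without the control is ½ · (10306/3 - 2200) · 3706 = 6867218/3.
With the ceiling, 2326 units are sold at 1855 (assume they go to the highest-value buyers). The demand price at Q = 2326 is 2660, so CS = ½ · [(10306/3 - 1855) + (2660 - 1855)] · 2326 = 8322428/3.
Change in consumer surplus = 8322428/3 - 6867218/3 = 485070.

485070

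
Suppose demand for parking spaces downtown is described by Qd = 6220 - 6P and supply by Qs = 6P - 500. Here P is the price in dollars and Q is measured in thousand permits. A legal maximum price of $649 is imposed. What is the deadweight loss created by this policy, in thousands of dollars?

0

Setting quantity demanded equal to quantity supplied, 6220 - 6P = 6P - 500, gives P* = 560 and Q* = 2860.
Since 649 is above P* = 560, the ceiling does not bind and the free-market outcome prevails.
Since the control does not bind, no trades are prevented and deadweight loss is zero.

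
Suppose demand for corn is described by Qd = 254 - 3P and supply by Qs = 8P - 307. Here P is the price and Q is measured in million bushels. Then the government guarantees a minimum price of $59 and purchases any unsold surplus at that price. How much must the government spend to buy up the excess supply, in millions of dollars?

5192

Without the control the market clears where 254 - 3P = 8P - 307, i.e. P* = 51 and Q* = 101.
Since 59 > 51, the floor is binding.
At P = 59: Qd = 254 - 3·59 = 77 and Qs = 8·59 - 307 = 165.
Surplus = Qs - Qd = 88.
Government expenditure = surplus × support price = 88 × 59 = 5192.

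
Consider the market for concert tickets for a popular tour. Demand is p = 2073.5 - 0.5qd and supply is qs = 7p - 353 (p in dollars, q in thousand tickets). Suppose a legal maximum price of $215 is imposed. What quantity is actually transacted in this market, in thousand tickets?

Rearranging demand gives qd = 4147 - 2p. In a free market, 4147 - 2p = 7p - 353 gives the equilibrium p* = 500, q* = 3147.
The ceiling of 215 is below the equilibrium price 500, so it binds.
At p = 215: qd = 4147 - 2·215 = 3717 and qs = 7·215 - 353 = 1152.
The quantity actually transacted is the short side, supply: 1152.

1152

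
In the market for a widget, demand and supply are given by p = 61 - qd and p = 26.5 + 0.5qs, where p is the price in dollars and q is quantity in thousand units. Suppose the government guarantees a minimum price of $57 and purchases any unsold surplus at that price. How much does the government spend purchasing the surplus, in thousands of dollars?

Rearranging demand gives qd = 61 - p; rearranging supply gives qs = 2p - 53. Setting quantity demanded equal to quantity supplied, 61 - p = 2p - 53, gives p* = 38 and q* = 23.
Because the floor (57) lies above the market-clearing price, it is binding.
At p = 57: qd = 61 - 57 = 4 and qs = 2·57 - 53 = 61.
Surplus = qs - qd = 57.
Government expenditure = surplus × support price = 57 × 57 = 3249.

3249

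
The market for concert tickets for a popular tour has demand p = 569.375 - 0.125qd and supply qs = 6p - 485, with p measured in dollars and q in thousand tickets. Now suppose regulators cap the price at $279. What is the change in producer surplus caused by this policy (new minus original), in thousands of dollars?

Rearranging demand gives qd = 4555 - 8p. Setting quantity demanded equal to quantity supplied, 4555 - 8p = 6p - 485, gives p* = 360 and q* = 1675.
The ceiling of 279 is below the equilibrium price 360, so it binds.
At p = 279: qd = 4555 - 8·279 = 2323 and qs = 6·279 - 485 = 1189.
Producer surplus without the control is ½ · (360 - 485/6) · 1675 = 2805625/12.
With the ceiling, producers sell 1189 units at 279, so PS = ½ · (279 - 485/6) · 1189 = 1413721/12.
Change in producer surplus = 1413721/12 - 2805625/12 = -115992.

-115992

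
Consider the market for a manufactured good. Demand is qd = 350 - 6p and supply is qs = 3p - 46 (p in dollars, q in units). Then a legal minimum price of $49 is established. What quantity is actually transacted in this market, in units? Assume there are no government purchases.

56

In a free market, 350 - 6p = 3p - 46 gives the equilibrium p* = 44, q* = 86.
The floor of 49 is above the equilibrium price 44, so it binds.
At p = 49: qd = 350 - 6·49 = 56 and qs = 3·49 - 46 = 101.
The quantity actually transacted is the short side, demand: 56.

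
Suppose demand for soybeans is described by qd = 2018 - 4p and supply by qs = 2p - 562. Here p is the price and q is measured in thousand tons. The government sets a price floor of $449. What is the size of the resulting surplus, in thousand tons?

114

Equilibrium: 2018 - 4p = 2p - 562, so 2580 = 6p and p* = 430, q* = 298.
Since 449 > 430, the floor is binding.
At p = 449: qd = 2018 - 4·449 = 222 and qs = 2·449 - 562 = 336.
Surplus = qs - qd = 336 - 222 = 114.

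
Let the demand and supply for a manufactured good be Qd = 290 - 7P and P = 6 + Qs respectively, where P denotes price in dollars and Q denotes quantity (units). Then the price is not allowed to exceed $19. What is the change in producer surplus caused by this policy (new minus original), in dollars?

-396

Rearranging supply gives Qs = P - 6. Setting quantity demanded equal to quantity supplied, 290 - 7P = P - 6, gives P* = 37 and Q* = 31.
Since 19 < 37, the ceiling is binding.
At P = 19: Qd = 290 - 7·19 = 157 and Qs = 19 - 6 = 13.
Producer surplus without the control is ½ · (37 - 6) · 31 = 480.5.
With the ceiling, producers sell 13 units at 19, so PS = ½ · (19 - 6) · 13 = 84.5.
Change in producer surplus = 84.5 - 480.5 = -396.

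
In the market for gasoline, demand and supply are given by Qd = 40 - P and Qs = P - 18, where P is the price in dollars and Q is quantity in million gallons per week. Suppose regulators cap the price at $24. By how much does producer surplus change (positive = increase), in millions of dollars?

-42.5

Setting quantity demanded equal to quantity supplied, 40 - P = P - 18, gives P* = 29 and Q* = 11.
The ceiling of 24 is below the equilibrium price 29, so it binds.
At P = 24: Qd = 40 - 24 = 16 and Qs = 24 - 18 = 6.
Producer surplus without the control is ½ · (29 - 18) · 11 = 60.5.
With the ceiling, producers sell 6 units at 24, so PS = ½ · (24 - 18) · 6 = 18.
Change in producer surplus = 18 - 60.5 = -42.5.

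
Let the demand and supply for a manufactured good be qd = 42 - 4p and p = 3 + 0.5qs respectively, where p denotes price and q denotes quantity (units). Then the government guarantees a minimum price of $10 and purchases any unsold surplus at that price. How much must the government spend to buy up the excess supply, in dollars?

Rearranging supply gives qs = 2p - 6. Without the control the market clears where 42 - 4p = 2p - 6, i.e. p* = 8 and q* = 10.
Since 10 > 8, the floor is binding.
At p = 10: qd = 42 - 4·10 = 2 and qs = 2·10 - 6 = 14.
Surplus = qs - qd = 12.
Government expenditure = surplus × support price = 12 × 10 = 120.

120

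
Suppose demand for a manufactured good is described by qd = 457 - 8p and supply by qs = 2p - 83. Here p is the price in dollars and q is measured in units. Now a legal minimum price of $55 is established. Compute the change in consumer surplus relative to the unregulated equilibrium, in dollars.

Without the control the market clears where 457 - 8p = 2p - 83, i.e. p* = 54 and q* = 25.
The floor of 55 is above the equilibrium price 54, so it binds.
At p = 55: qd = 457 - 8·55 = 17 and qs = 2·55 - 83 = 27.
Consumer surplus without the control is ½ · (57.125 - 54) · 25 = 39.0625.
With the floor, consumers buy 17 units at 55, so CS = ½ · (57.125 - 55) · 17 = 18.0625.
Change in consumer surplus = 18.0625 - 39.0625 = -21.

-21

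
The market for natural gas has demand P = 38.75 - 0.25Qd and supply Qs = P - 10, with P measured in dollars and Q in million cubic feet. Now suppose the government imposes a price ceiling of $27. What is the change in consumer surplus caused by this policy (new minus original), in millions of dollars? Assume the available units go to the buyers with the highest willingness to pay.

Rearranging demand gives Qd = 155 - 4P. In a free market, 155 - 4P = P - 10 gives the equilibrium P* = 33, Q* = 23.
The ceiling of 27 is below the equilibrium price 33, so it binds.
At P = 27: Qd = 155 - 4·27 = 47 and Qs = 27 - 10 = 17.
Consumer surplus without the control is ½ · (38.75 - 33) · 23 = 66.125.
With the ceiling, 17 units are sold at 27 (assume they go to the highest-value buyers). The demand price at Q = 17 is 34.5, so CS = ½ · [(38.75 - 27) + (34.5 - 27)] · 17 = 163.625.
Change in consumer surplus = 163.625 - 66.125 = 97.5.

97.5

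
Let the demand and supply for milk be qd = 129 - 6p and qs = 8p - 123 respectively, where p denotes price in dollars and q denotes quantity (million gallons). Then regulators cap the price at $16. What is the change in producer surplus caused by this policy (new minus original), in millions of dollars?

Setting quantity demanded equal to quantity supplied, 129 - 6p = 8p - 123, gives p* = 18 and q* = 21.
Since 16 < 18, the ceiling is binding.
At p = 16: qd = 129 - 6·16 = 33 and qs = 8·16 - 123 = 5.
Producer surplus without the control is ½ · (18 - 15.375) · 21 = 27.5625.
With the ceiling, producers sell 5 units at 16, so PS = ½ · (16 - 15.375) · 5 = 1.5625.
Change in producer surplus = 1.5625 - 27.5625 = -26.

-26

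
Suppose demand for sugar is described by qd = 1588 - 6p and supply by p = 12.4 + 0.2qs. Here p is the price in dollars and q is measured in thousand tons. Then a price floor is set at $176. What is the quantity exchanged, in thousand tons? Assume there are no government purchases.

532

Rearranging supply gives qs = 5p - 62. In a free market, 1588 - 6p = 5p - 62 gives the equilibrium p* = 150, q* = 688.
Because the floor (176) lies above the market-clearing price, it is binding.
At p = 176: qd = 1588 - 6·176 = 532 and qs = 5·176 - 62 = 818.
The quantity actually transacted is the short side, demand: 532.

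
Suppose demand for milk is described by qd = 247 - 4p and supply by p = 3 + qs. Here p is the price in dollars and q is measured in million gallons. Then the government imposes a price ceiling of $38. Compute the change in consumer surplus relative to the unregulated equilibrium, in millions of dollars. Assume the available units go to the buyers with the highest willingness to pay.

402

Rearranging supply gives qs = p - 3. In a free market, 247 - 4p = p - 3 gives the equilibrium p* = 50, q* = 47.
Since 38 < 50, the ceiling is binding.
At p = 38: qd = 247 - 4·38 = 95 and qs = 38 - 3 = 35.
Consumer surplus without the control is ½ · (61.75 - 50) · 47 = 276.125.
With the ceiling, 35 units are sold at 38 (assume they go to the highest-value buyers). The demand price at q = 35 is 53, so CS = ½ · [(61.75 - 38) + (53 - 38)] · 35 = 678.125.
Change in consumer surplus = 678.125 - 276.125 = 402.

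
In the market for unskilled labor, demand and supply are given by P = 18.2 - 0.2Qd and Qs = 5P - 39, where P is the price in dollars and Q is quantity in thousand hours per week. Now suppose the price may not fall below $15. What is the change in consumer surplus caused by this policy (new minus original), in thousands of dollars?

-42

Rearranging demand gives Qd = 91 - 5P. Equilibrium: 91 - 5P = 5P - 39, so 130 = 10P and P* = 13, Q* = 26.
Since 15 > 13, the floor is binding.
At P = 15: Qd = 91 - 5·15 = 16 and Qs = 5·15 - 39 = 36.
Consumer surplus without the control is ½ · (18.2 - 13) · 26 = 67.6.
With the floor, consumers buy 16 units at 15, so CS = ½ · (18.2 - 15) · 16 = 25.6.
Change in consumer surplus = 25.6 - 67.6 = -42.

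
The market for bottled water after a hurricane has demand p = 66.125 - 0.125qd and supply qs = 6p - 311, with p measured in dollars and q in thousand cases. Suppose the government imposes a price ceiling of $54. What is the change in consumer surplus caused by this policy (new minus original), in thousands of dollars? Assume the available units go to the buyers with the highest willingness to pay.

-3

Rearranging demand gives qd = 529 - 8p. Without the control the market clears where 529 - 8p = 6p - 311, i.e. p* = 60 and q* = 49.
Since 54 < 60, the ceiling is binding.
At p = 54: qd = 529 - 8·54 = 97 and qs = 6·54 - 311 = 13.
Consumer surplus without the control is ½ · (66.125 - 60) · 49 = 150.0625.
With the ceiling, 13 units are sold at 54 (assume they go to the highest-value buyers). The demand price at q = 13 is 64.5, so CS = ½ · [(66.125 - 54) + (64.5 - 54)] · 13 = 147.0625.
Change in consumer surplus = 147.0625 - 150.0625 = -3.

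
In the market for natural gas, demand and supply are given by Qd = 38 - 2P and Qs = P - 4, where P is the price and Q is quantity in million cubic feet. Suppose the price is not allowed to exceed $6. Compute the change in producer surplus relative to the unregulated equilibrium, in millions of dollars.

In a free market, 38 - 2P = P - 4 gives the equilibrium P* = 14, Q* = 10.
Because the ceiling (6) lies below the market-clearing price, it is binding.
At P = 6: Qd = 38 - 2·6 = 26 and Qs = 6 - 4 = 2.
Producer surplus without the control is ½ · (14 - 4) · 10 = 50.
With the ceiling, producers sell 2 units at 6, so PS = ½ · (6 - 4) · 2 = 2.
Change in producer surplus = 2 - 50 = -48.

-48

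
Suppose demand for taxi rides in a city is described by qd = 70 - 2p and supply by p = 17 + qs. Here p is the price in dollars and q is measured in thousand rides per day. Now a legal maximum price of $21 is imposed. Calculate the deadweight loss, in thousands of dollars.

Rearranging supply gives qs = p - 17. Without the control the market clears where 70 - 2p = p - 17, i.e. p* = 29 and q* = 12.
Because the ceiling (21) lies below the market-clearing price, it is binding.
At p = 21: qd = 70 - 2·21 = 28 and qs = 21 - 17 = 4.
Quantity traded falls to 4. At q = 4 the demand price is (70 - 4)/2 = 33 and the supply price is 17 + 4 = 21.
Deadweight loss = ½ · (33 - 21) · (12 - 4) = ½ · 12 · 8 = 48.

48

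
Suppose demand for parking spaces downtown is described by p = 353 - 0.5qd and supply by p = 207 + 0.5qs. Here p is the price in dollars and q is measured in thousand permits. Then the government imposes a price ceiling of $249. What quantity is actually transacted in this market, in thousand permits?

84

Rearranging demand gives qd = 706 - 2p; rearranging supply gives qs = 2p - 414. In a free market, 706 - 2p = 2p - 414 gives the equilibrium p* = 280, q* = 146.
The ceiling of 249 is below the equilibrium price 280, so it binds.
At p = 249: qd = 706 - 2·249 = 208 and qs = 2·249 - 414 = 84.
The quantity actually transacted is the short side, supply: 84.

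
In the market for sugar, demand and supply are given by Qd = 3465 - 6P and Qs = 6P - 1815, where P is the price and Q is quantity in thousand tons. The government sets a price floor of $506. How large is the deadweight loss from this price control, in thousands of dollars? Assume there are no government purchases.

Without the control the market clears where 3465 - 6P = 6P - 1815, i.e. P* = 440 and Q* = 825.
The floor of 506 is above the equilibrium price 440, so it binds.
At P = 506: Qd = 3465 - 6·506 = 429 and Qs = 6·506 - 1815 = 1221.
Quantity traded falls to 429. At Q = 429 the demand price is (3465 - 429)/6 = 506 and the supply price is (1815 + 429)/6 = 374.
Deadweight loss = ½ · (506 - 374) · (825 - 429) = ½ · 132 · 396 = 26136.

26136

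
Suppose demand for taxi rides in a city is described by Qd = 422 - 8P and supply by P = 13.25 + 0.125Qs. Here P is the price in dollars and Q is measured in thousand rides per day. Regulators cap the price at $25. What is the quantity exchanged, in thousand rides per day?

Rearranging supply gives Qs = 8P - 106. Equilibrium: 422 - 8P = 8P - 106, so 528 = 16P and P* = 33, Q* = 158.
Since 25 < 33, the ceiling is binding.
At P = 25: Qd = 422 - 8·25 = 222 and Qs = 8·25 - 106 = 94.
The quantity actually transacted is the short side, supply: 94.

94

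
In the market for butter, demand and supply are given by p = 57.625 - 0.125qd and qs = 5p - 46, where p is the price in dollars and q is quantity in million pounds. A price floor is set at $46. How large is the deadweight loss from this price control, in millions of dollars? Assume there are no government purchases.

Rearranging demand gives qd = 461 - 8p. Equilibrium: 461 - 8p = 5p - 46, so 507 = 13p and p* = 39, q* = 149.
Since 46 > 39, the floor is binding.
At p = 46: qd = 461 - 8·46 = 93 and qs = 5·46 - 46 = 184.
Quantity traded falls to 93. At q = 93 the demand price is (461 - 93)/8 = 46 and the supply price is (46 + 93)/5 = 27.8.
Deadweight loss = ½ · (46 - 27.8) · (149 - 93) = ½ · 18.2 · 56 = 509.6.

509.6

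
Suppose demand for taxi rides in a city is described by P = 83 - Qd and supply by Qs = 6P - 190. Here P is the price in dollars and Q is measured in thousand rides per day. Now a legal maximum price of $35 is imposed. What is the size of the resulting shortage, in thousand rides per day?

28

Rearranging demand gives Qd = 83 - P. Setting quantity demanded equal to quantity supplied, 83 - P = 6P - 190, gives P* = 39 and Q* = 44.
The ceiling of 35 is below the equilibrium price 39, so it binds.
At P = 35: Qd = 83 - 35 = 48 and Qs = 6·35 - 190 = 20.
Shortage = Qd - Qs = 48 - 20 = 28.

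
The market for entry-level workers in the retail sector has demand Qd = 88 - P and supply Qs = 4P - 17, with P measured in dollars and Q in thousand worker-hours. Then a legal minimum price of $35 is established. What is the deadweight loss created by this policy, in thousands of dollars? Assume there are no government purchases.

Setting quantity demanded equal to quantity supplied, 88 - P = 4P - 17, gives P* = 21 and Q* = 67.
The floor of 35 is above the equilibrium price 21, so it binds.
At P = 35: Qd = 88 - 35 = 53 and Qs = 4·35 - 17 = 123.
Quantity traded falls to 53. At Q = 53 the demand price is 88 - 53 = 35 and the supply price is (17 + 53)/4 = 17.5.
Deadweight loss = ½ · (35 - 17.5) · (67 - 53) = ½ · 17.5 · 14 = 122.5.

122.5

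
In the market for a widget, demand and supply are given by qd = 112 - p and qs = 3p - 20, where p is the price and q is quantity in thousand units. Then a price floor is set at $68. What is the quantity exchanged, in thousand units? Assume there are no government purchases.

44

Without the control the market clears where 112 - p = 3p - 20, i.e. p* = 33 and q* = 79.
Since 68 > 33, the floor is binding.
At p = 68: qd = 112 - 68 = 44 and qs = 3·68 - 20 = 184.
The quantity actually transacted is the short side, demand: 44.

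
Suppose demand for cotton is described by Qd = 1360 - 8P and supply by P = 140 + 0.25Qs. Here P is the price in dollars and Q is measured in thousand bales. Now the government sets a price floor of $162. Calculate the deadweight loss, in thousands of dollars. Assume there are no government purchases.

Rearranging supply gives Qs = 4P - 560. Without the control the market clears where 1360 - 8P = 4P - 560, i.e. P* = 160 and Q* = 80.
Because the floor (162) lies above the market-clearing price, it is binding.
At P = 162: Qd = 1360 - 8·162 = 64 and Qs = 4·162 - 560 = 88.
Quantity traded falls to 64. At Q = 64 the demand price is (1360 - 64)/8 = 162 and the supply price is (560 + 64)/4 = 156.
Deadweight loss = ½ · (162 - 156) · (80 - 64) = ½ · 6 · 16 = 48.

48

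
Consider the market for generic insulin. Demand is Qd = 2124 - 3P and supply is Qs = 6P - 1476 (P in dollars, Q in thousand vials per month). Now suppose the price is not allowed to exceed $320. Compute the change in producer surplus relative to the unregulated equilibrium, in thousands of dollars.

Setting quantity demanded equal to quantity supplied, 2124 - 3P = 6P - 1476, gives P* = 400 and Q* = 924.
The ceiling of 320 is below the equilibrium price 400, so it binds.
At P = 320: Qd = 2124 - 3·320 = 1164 and Qs = 6·320 - 1476 = 444.
Producer surplus without the control is ½ · (400 - 246) · 924 = 71148.
With the ceiling, producers sell 444 units at 320, so PS = ½ · (320 - 246) · 444 = 16428.
Change in producer surplus = 16428 - 71148 = -54720.

-54720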